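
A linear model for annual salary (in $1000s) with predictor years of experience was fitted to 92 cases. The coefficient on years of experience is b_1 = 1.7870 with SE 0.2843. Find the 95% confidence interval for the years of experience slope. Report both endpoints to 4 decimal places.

df = n − 2 = 92 − 2 = 90.
t* = t_{0.025, 90} = 1.986675.
Margin = t* × SE = 1.986675 × 0.2843 = 0.564812.
CI: 1.7870 ± 0.564812 → (1.2222, 2.3518).
With 95% confidence, each one-unit increase in years of experience is associated with a change of between 1.2222 and 2.3518 $1000s in annual salary.

(1.2222, 2.3518)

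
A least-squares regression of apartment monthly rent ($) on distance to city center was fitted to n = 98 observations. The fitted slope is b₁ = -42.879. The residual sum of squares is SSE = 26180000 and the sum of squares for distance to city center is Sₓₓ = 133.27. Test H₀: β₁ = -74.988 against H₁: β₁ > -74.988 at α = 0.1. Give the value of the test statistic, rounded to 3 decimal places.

t = 0.710

MSE = SSE/(n − 2) = 26180000/96 = 272708.
SE(b₁) = √(MSE/Sₓₓ) = √(272708/133.27) = 45.2359.
t = (-42.879 − (-74.988)) / 45.2359 = 0.710.
df = n − 2 = 96.
One-sided p ≈ 0.2398, which is ≥ 0.1, so fail to reject H₀.
The data do not give significant evidence that the true slope on distance to city center exceeds -74.988 $ per unit.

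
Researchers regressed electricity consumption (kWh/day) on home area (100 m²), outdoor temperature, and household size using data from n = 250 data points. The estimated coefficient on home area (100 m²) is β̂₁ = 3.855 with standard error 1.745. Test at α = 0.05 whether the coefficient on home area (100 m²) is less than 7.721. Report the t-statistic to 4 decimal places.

t = -2.2155

H₀: β₁ = 7.721 vs H₁: β₁ < 7.721.
t = (β̂₁ − β₁⁰)/SE = (3.855 − 7.721) / 1.745 = -2.2155.
df = n − k − 1 = 250 − 3 − 1 = 246.
One-sided p ≈ 0.0138, which is < 0.05, so reject H₀.
There is evidence that the true slope on home area (100 m²) is below 7.721 kWh/day per unit, holding the other predictors fixed.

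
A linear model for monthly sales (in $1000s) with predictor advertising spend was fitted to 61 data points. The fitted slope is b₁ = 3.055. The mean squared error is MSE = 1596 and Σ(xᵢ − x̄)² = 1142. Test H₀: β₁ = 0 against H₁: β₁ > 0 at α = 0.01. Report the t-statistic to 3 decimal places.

t = 2.584

SE(b₁) = √(MSE/Sₓₓ) = √(1596/1142) = 1.18218.
t = 3.055 / 1.18218 = 2.584.
df = n − 2 = 59.
One-sided p ≈ 0.0061, which is < 0.01, so reject H₀.
There is evidence that the true slope on advertising spend is positive.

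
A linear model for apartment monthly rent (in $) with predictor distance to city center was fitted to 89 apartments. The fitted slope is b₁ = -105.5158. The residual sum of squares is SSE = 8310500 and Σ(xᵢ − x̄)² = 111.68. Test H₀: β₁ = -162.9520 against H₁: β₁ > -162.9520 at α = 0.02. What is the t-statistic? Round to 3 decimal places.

t = 1.964

MSE = SSE/(n − 2) = 8310500/87 = 95523.
SE(b₁) = √(MSE/Sₓₓ) = √(95523/111.68) = 29.246.
t = (-105.5158 − (-162.9520)) / 29.246 = 1.964.
df = n − 2 = 87.
One-sided p ≈ 0.0264, which is ≥ 0.02, so fail to reject H₀.
The data do not give significant evidence that the true slope on distance to city center exceeds -162.9520 $ per unit.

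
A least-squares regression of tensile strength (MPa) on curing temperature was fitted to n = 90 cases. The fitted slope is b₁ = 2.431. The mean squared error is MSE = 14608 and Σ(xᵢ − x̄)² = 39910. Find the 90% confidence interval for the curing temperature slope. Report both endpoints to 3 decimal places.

(1.425, 3.437)

SE(b₁) = √(MSE/Sₓₓ) = √(14608/39910) = 0.604999.
df = n − 2 = 88.
t* = t_{0.05, 88} = 1.662354.
Margin = t* × SE = 1.662354 × 0.604999 = 1.00572.
CI: 2.431 ± 1.00572 → (1.425, 3.437).
With 90% confidence, each one-unit increase in curing temperature is associated with a change of between 1.425 and 3.437 MPa in tensile strength.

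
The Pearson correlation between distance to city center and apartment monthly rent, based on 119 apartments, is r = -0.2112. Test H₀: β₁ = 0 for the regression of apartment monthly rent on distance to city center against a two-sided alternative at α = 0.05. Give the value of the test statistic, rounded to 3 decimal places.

t = -2.337

t = r·√(n − 2)/√(1 − r²) = -0.2112·√117/√0.955395 = -2.337.
df = n − 2 = 117.
Two-sided p ≈ 0.0211, which is < 0.05, so reject H₀.
There is evidence of a linear association between distance to city center and apartment monthly rent.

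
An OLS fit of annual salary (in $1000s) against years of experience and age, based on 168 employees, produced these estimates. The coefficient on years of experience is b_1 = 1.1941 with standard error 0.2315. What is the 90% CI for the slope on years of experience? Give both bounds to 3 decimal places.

(0.811, 1.577)

df = n − k − 1 = 168 − 2 − 1 = 165.
t* = t_{0.05, 165} = 1.654141.
Margin = t* × SE = 1.654141 × 0.2315 = 0.38293.
CI: 1.1941 ± 0.38293 → (0.811, 1.577).
With 90% confidence, each one-unit increase in years of experience is associated with a change of between 0.811 and 1.577 $1000s in annual salary, holding the other predictors fixed.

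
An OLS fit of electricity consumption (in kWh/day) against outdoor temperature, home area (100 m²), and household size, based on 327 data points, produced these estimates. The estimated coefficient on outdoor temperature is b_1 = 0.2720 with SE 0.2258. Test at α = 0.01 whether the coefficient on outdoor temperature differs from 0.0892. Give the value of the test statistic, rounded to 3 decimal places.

t = 0.810

H₀: β₁ = 0.0892 vs H₁: β₁ ≠ 0.0892.
t = (b_1 − β₁⁰)/SE = (0.2720 − 0.0892) / 0.2258 = 0.810.
df = n − k − 1 = 327 − 3 − 1 = 323.
Two-sided p ≈ 0.4188, which is ≥ 0.01, so fail to reject H₀.
The data are consistent with a true slope of 0.0892 kWh/day per unit of outdoor temperature, holding the other predictors fixed.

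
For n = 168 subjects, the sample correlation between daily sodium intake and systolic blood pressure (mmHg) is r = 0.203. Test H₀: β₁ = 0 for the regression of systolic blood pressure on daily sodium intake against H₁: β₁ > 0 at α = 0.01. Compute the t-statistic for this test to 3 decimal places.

t = 2.671

t = r·√(n − 2)/√(1 − r²) = 0.203·√166/√0.958791 = 2.671.
df = n − 2 = 166.
One-sided p ≈ 0.0042, which is < 0.01, so reject H₀.
There is evidence of a linear association between daily sodium intake and systolic blood pressure.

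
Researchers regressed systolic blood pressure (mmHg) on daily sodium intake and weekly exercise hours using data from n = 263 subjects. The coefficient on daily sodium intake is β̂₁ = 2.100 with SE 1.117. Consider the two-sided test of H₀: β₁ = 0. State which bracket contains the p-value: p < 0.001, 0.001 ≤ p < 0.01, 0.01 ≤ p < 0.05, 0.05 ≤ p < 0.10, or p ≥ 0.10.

t = 2.100 / 1.117 = 1.880.
df = n − k − 1 = 263 − 2 − 1 = 260.
Two-sided p = 2·P(T_{260} > |t|) ≈ 0.0612.
So 0.05 ≤ p < 0.10.

0.05 ≤ p < 0.10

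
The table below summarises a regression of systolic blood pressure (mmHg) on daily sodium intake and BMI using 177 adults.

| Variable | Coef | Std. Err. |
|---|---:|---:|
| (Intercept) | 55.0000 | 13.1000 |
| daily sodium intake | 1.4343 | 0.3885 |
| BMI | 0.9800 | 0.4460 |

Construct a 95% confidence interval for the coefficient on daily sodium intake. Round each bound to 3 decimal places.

(0.668, 2.201)

Read off: b = 1.4343, SE = 0.3885 for daily sodium intake.
df = n − k − 1 = 177 − 2 − 1 = 174.
t* = t_{0.025, 174} = 1.973691.
Margin = t* × SE = 1.973691 × 0.3885 = 0.76678.
CI: 1.4343 ± 0.76678 → (0.668, 2.201).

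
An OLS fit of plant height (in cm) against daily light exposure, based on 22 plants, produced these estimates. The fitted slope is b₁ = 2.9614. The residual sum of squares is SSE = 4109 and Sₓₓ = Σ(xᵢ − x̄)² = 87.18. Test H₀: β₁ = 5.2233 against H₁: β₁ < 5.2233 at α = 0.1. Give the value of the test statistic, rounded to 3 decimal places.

MSE = SSE/(n − 2) = 4109/20 = 205.45.
SE(b₁) = √(MSE/Sₓₓ) = √(205.45/87.18) = 1.53513.
t = (2.9614 − 5.2233) / 1.53513 = -1.473.
df = n − 2 = 20.
One-sided p ≈ 0.0781, which is < 0.1, so reject H₀.
There is evidence that the true slope on daily light exposure is below 5.2233 cm per unit.

t = -1.473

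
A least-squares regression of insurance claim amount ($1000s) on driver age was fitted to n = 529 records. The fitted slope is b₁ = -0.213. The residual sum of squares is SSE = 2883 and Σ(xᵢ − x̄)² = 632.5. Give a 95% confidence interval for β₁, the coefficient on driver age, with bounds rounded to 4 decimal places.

MSE = SSE/(n − 2) = 2883/527 = 5.47059.
SE(b₁) = √(MSE/Sₓₓ) = √(5.47059/632.5) = 0.0930008.
df = n − 2 = 527.
t* = t_{0.025, 527} = 1.964476.
Margin = t* × SE = 1.964476 × 0.0930008 = 0.182698.
CI: -0.213 ± 0.182698 → (-0.3957, -0.0303).
With 95% confidence, each one-unit increase in driver age is associated with a change of between -0.3957 and -0.0303 $1000s in insurance claim amount.

(-0.3957, -0.0303)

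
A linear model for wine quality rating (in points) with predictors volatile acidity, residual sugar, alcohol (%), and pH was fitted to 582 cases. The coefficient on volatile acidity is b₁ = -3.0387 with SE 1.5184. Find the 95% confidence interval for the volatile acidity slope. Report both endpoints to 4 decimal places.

df = n − k − 1 = 582 − 4 − 1 = 577.
t* = t_{0.025, 577} = 1.964084.
Margin = t* × SE = 1.964084 × 1.5184 = 2.982265.
CI: -3.0387 ± 2.982265 → (-6.0210, -0.0564).
With 95% confidence, each one-unit increase in volatile acidity is associated with a change of between -6.0210 and -0.0564 points in wine quality rating, holding the other predictors fixed.

(-6.0210, -0.0564)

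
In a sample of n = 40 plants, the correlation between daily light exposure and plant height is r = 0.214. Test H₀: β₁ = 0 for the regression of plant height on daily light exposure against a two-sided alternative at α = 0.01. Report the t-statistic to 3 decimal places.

t = 1.350

t = r·√(n − 2)/√(1 − r²) = 0.214·√38/√0.954204 = 1.350.
df = n − 2 = 38.
Two-sided p ≈ 0.1849, which is ≥ 0.01, so fail to reject H₀.
The data do not give significant evidence of a linear association between daily light exposure and plant height.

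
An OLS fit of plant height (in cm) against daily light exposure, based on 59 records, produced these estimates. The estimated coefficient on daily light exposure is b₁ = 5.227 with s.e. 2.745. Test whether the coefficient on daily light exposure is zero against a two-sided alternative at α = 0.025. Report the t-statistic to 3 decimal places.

H₀: β₁ = 0 vs H₁: β₁ ≠ 0.
t = (b₁ − β₁⁰)/SE = 5.227 / 2.745 = 1.904.
df = n − 2 = 59 − 2 = 57.
Two-sided p ≈ 0.0619, which is ≥ 0.025, so fail to reject H₀.
The data do not give significant evidence of an association between daily light exposure and plant height.

t = 1.904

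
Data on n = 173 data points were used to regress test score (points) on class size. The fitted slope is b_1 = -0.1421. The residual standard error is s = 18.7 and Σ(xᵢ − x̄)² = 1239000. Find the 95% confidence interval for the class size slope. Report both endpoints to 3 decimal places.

SE(b_1) = s/√Sₓₓ = 18.7/√1239000 = 0.0167999.
df = n − 2 = 171.
t* = t_{0.025, 171} = 1.973934.
Margin = t* × SE = 1.973934 × 0.0167999 = 0.03316.
CI: -0.1421 ± 0.03316 → (-0.175, -0.109).
With 95% confidence, each one-unit increase in class size is associated with a change of between -0.175 and -0.109 points in test score.

(-0.175, -0.109)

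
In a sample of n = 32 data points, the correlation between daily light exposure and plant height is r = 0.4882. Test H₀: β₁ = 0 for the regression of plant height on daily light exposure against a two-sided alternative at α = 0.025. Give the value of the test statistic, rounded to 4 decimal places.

t = r·√(n − 2)/√(1 − r²) = 0.4882·√30/√0.761661 = 3.0639.
df = n − 2 = 30.
Two-sided p ≈ 0.0046, which is < 0.025, so reject H₀.
There is evidence of a linear association between daily light exposure and plant height.

t = 3.0639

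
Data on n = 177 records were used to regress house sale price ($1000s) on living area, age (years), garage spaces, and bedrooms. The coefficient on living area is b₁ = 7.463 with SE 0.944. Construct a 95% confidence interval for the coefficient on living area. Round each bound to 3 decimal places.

df = n − k − 1 = 177 − 4 − 1 = 172.
t* = t_{0.025, 172} = 1.973852.
Margin = t* × SE = 1.973852 × 0.944 = 1.86332.
CI: 7.463 ± 1.86332 → (5.600, 9.326).
With 95% confidence, each one-unit increase in living area is associated with a change of between 5.600 and 9.326 $1000s in house sale price, holding the other predictors fixed.

(5.600, 9.326)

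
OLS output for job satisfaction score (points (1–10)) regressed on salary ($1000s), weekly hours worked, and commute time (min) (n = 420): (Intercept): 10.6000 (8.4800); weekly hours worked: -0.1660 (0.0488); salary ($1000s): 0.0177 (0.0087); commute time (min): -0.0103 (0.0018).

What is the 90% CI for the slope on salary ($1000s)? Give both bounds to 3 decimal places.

(0.003, 0.032)

Read off: b = 0.0177, SE = 0.0087 for salary ($1000s).
df = n − k − 1 = 420 − 3 − 1 = 416.
t* = t_{0.05, 416} = 1.648525.
Margin = t* × SE = 1.648525 × 0.0087 = 0.01434.
CI: 0.0177 ± 0.01434 → (0.003, 0.032).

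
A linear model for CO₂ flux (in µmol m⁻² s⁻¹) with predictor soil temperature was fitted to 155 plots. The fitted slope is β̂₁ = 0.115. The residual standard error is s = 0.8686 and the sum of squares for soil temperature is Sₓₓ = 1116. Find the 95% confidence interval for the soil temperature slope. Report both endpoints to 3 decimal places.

SE(β̂₁) = s/√Sₓₓ = 0.8686/√1116 = 0.0260009.
df = n − 2 = 153.
t* = t_{0.025, 153} = 1.97559.
Margin = t* × SE = 1.97559 × 0.0260009 = 0.05137.
CI: 0.115 ± 0.05137 → (0.064, 0.166).
With 95% confidence, each one-unit increase in soil temperature is associated with a change of between 0.064 and 0.166 µmol m⁻² s⁻¹ in CO₂ flux.

(0.064, 0.166)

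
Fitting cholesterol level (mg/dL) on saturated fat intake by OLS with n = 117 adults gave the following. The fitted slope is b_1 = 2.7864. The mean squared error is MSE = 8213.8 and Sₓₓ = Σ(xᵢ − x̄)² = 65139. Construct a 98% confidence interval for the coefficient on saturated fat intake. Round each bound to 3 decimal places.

SE(b_1) = √(MSE/Sₓₓ) = √(8213.8/65139) = 0.355101.
df = n − 2 = 115.
t* = t_{0.01, 115} = 2.359212.
Margin = t* × SE = 2.359212 × 0.355101 = 0.83776.
CI: 2.7864 ± 0.83776 → (1.949, 3.624).
With 98% confidence, each one-unit increase in saturated fat intake is associated with a change of between 1.949 and 3.624 mg/dL in cholesterol level.

(1.949, 3.624)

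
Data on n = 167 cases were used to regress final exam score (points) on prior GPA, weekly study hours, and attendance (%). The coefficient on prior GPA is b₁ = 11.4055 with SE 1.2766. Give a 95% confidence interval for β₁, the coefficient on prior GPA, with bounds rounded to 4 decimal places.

(8.8847, 13.9263)

df = n − k − 1 = 167 − 3 − 1 = 163.
t* = t_{0.025, 163} = 1.974625.
Margin = t* × SE = 1.974625 × 1.2766 = 2.520806.
CI: 11.4055 ± 2.520806 → (8.8847, 13.9263).
With 95% confidence, each one-unit increase in prior GPA is associated with a change of between 8.8847 and 13.9263 points in final exam score, holding the other predictors fixed.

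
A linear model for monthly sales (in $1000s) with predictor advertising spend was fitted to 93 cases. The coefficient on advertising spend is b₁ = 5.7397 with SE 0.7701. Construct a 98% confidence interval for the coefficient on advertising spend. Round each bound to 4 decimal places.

(3.9161, 7.5633)

df = n − 2 = 93 − 2 = 91.
t* = t_{0.01, 91} = 2.368026.
Margin = t* × SE = 2.368026 × 0.7701 = 1.823617.
CI: 5.7397 ± 1.823617 → (3.9161, 7.5633).
With 98% confidence, each one-unit increase in advertising spend is associated with a change of between 3.9161 and 7.5633 $1000s in monthly sales.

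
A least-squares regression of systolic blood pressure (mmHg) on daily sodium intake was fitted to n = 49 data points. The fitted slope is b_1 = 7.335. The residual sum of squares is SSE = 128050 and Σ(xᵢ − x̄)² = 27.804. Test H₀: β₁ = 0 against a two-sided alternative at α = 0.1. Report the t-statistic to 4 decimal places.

t = 0.7410

MSE = SSE/(n − 2) = 128050/47 = 2724.47.
SE(b_1) = √(MSE/Sₓₓ) = √(2724.47/27.804) = 9.89891.
t = 7.335 / 9.89891 = 0.7410.
df = n − 2 = 47.
Two-sided p ≈ 0.4624, which is ≥ 0.1, so fail to reject H₀.
The data do not give significant evidence of an association between daily sodium intake and systolic blood pressure.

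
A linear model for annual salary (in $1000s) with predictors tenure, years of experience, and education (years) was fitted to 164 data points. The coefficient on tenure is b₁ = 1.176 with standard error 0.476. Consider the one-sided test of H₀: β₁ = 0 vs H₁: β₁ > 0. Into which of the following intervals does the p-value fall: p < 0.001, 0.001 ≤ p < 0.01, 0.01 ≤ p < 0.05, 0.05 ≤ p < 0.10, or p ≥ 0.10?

t = 1.176 / 0.476 = 2.471.
df = n − k − 1 = 164 − 3 − 1 = 160.
One-sided p = P(T_{160} > t) ≈ 0.0073.
So 0.001 ≤ p < 0.01.

0.001 ≤ p < 0.01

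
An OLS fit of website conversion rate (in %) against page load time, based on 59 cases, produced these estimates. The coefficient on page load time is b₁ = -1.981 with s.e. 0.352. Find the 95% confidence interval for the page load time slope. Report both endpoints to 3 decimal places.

(-2.686, -1.276)

df = n − 2 = 59 − 2 = 57.
t* = t_{0.025, 57} = 2.002465.
Margin = t* × SE = 2.002465 × 0.352 = 0.70487.
CI: -1.981 ± 0.70487 → (-2.686, -1.276).
With 95% confidence, each one-unit increase in page load time is associated with a change of between -2.686 and -1.276 % in website conversion rate.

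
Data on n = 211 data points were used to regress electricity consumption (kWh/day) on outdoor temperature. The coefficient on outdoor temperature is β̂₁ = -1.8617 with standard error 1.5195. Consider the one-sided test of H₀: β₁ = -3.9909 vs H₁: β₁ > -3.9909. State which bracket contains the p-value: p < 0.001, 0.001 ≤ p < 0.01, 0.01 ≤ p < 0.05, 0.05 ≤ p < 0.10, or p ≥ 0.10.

0.05 ≤ p < 0.10

t = (-1.8617 − (-3.9909)) / 1.5195 = 1.401.
df = n − 2 = 211 − 2 = 209.
One-sided p = P(T_{209} > t) ≈ 0.0813.
So 0.05 ≤ p < 0.10.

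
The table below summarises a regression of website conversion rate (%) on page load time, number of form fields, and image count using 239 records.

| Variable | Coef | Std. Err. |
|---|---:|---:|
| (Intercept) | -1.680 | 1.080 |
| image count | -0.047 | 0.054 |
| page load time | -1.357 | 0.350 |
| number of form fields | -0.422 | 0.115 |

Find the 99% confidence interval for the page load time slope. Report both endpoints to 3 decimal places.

Read off: b = -1.357, SE = 0.350 for page load time.
df = n − k − 1 = 239 − 3 − 1 = 235.
t* = t_{0.005, 235} = 2.596912.
Margin = t* × SE = 2.596912 × 0.350 = 0.90892.
CI: -1.357 ± 0.90892 → (-2.266, -0.448).

(-2.266, -0.448)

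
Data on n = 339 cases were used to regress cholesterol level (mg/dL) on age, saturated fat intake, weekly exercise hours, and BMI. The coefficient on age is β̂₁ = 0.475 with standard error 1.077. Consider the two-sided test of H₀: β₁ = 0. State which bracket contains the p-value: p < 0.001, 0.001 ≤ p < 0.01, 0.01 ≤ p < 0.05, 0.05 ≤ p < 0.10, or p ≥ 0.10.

t = 0.475 / 1.077 = 0.441.
df = n − k − 1 = 339 − 4 − 1 = 334.
Two-sided p = 2·P(T_{334} > |t|) ≈ 0.6595.
So p ≥ 0.10.

p ≥ 0.10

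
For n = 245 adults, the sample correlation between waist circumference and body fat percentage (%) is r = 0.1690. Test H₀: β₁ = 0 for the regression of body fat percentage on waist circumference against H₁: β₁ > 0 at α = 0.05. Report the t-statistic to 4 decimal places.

t = r·√(n − 2)/√(1 − r²) = 0.1690·√243/√0.971439 = 2.6729.
df = n − 2 = 243.
One-sided p ≈ 0.0040, which is < 0.05, so reject H₀.
There is evidence of a linear association between waist circumference and body fat percentage.

t = 2.6729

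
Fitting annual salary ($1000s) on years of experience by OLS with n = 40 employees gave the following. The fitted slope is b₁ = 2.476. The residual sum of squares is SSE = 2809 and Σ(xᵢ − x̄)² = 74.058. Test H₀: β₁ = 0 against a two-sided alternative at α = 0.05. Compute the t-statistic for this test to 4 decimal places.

t = 2.4783

MSE = SSE/(n − 2) = 2809/38 = 73.9211.
SE(b₁) = √(MSE/Sₓₓ) = √(73.9211/74.058) = 0.999075.
t = 2.476 / 0.999075 = 2.4783.
df = n − 2 = 38.
Two-sided p ≈ 0.0178, which is < 0.05, so reject H₀.
There is evidence that years of experience is associated with annual salary.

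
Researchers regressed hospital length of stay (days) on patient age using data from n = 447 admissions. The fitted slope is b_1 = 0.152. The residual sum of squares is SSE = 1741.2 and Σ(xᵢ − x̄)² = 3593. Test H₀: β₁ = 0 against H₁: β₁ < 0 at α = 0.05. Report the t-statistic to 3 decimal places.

MSE = SSE/(n − 2) = 1741.2/445 = 3.91281.
SE(b_1) = √(MSE/Sₓₓ) = √(3.91281/3593) = 0.0330001.
t = 0.152 / 0.0330001 = 4.606.
df = n − 2 = 445.
One-sided p ≈ 1.0000, which is ≥ 0.05, so fail to reject H₀.
The data do not give significant evidence that the true slope on patient age is negative.

t = 4.606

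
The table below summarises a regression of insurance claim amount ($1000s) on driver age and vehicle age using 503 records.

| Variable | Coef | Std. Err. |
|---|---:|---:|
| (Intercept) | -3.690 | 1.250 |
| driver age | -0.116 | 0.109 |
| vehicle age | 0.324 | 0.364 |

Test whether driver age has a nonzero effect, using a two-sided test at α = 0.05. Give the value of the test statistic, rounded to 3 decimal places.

t = -1.064

Read off: b = -0.116, SE = 0.109 for driver age.
H₀: β₁ = 0 vs H₁: β₁ ≠ 0.
t = -0.116 / 0.109 = -1.064.
df = n − k − 1 = 503 − 2 − 1 = 500.
Two-sided p ≈ 0.2877, which is ≥ 0.05, so fail to reject H₀.
The data do not give significant evidence of an association between driver age and insurance claim amount, after adjusting for the other predictors.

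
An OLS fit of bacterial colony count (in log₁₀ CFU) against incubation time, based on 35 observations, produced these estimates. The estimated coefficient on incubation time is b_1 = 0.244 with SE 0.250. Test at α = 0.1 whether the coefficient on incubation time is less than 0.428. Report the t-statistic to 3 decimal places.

H₀: β₁ = 0.428 vs H₁: β₁ < 0.428.
t = (b_1 − β₁⁰)/SE = (0.244 − 0.428) / 0.250 = -0.736.
df = n − 2 = 35 − 2 = 33.
One-sided p ≈ 0.2335, which is ≥ 0.1, so fail to reject H₀.
The data do not give significant evidence that the true slope on incubation time is below 0.428 log₁₀ CFU per unit.

t = -0.736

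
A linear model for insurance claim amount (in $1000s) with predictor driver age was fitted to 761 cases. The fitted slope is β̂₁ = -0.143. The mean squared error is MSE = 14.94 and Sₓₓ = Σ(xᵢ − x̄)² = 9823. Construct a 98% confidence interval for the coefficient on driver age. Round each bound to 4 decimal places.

(-0.2339, -0.0521)

SE(β̂₁) = √(MSE/Sₓₓ) = √(14.94/9823) = 0.038999.
df = n − 2 = 759.
t* = t_{0.01, 759} = 2.331271.
Margin = t* × SE = 2.331271 × 0.038999 = 0.090917.
CI: -0.143 ± 0.090917 → (-0.2339, -0.0521).
With 98% confidence, each one-unit increase in driver age is associated with a change of between -0.2339 and -0.0521 $1000s in insurance claim amount.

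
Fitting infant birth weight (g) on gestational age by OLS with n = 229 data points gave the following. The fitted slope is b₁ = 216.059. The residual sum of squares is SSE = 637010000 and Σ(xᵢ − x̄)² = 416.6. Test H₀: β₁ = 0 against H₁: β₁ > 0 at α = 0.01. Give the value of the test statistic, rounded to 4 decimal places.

t = 2.6325

MSE = SSE/(n − 2) = 637010000/227 = 2.80621e+06.
SE(b₁) = √(MSE/Sₓₓ) = √(2.80621e+06/416.6) = 82.073.
t = 216.059 / 82.073 = 2.6325.
df = n − 2 = 227.
One-sided p ≈ 0.0045, which is < 0.01, so reject H₀.
There is evidence that the true slope on gestational age is positive.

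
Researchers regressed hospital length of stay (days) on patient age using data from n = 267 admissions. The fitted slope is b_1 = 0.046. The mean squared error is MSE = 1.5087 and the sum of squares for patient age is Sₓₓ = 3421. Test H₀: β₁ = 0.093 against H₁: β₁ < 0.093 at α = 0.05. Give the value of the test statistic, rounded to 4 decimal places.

SE(b_1) = √(MSE/Sₓₓ) = √(1.5087/3421) = 0.0210003.
t = (0.046 − 0.093) / 0.0210003 = -2.2381.
df = n − 2 = 265.
One-sided p ≈ 0.0130, which is < 0.05, so reject H₀.
There is evidence that the true slope on patient age is below 0.093 days per unit.

t = -2.2381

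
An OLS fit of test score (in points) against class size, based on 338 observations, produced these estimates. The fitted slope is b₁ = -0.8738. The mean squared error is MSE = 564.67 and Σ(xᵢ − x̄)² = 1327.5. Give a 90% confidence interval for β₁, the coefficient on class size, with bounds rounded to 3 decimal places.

(-1.950, 0.202)

SE(b₁) = √(MSE/Sₓₓ) = √(564.67/1327.5) = 0.652199.
df = n − 2 = 336.
t* = t_{0.05, 336} = 1.649401.
Margin = t* × SE = 1.649401 × 0.652199 = 1.07574.
CI: -0.8738 ± 1.07574 → (-1.950, 0.202).
With 90% confidence, each one-unit increase in class size is associated with a change of between -1.950 and 0.202 points in test score.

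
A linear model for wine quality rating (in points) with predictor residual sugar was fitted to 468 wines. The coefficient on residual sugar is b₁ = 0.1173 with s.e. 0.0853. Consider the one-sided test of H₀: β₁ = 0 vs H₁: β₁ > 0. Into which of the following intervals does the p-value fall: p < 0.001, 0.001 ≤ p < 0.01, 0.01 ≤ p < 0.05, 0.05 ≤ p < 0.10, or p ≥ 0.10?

0.05 ≤ p < 0.10

t = 0.1173 / 0.0853 = 1.375.
df = n − 2 = 468 − 2 = 466.
One-sided p = P(T_{466} > t) ≈ 0.0849.
So 0.05 ≤ p < 0.10.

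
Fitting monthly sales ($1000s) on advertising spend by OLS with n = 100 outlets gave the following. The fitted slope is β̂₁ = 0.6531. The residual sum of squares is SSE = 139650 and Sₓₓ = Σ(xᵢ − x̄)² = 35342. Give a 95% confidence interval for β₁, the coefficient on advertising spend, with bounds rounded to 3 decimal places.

(0.255, 1.052)

MSE = SSE/(n − 2) = 139650/98 = 1425.
SE(β̂₁) = √(MSE/Sₓₓ) = √(1425/35342) = 0.200799.
df = n − 2 = 98.
t* = t_{0.025, 98} = 1.984467.
Margin = t* × SE = 1.984467 × 0.200799 = 0.39848.
CI: 0.6531 ± 0.39848 → (0.255, 1.052).
With 95% confidence, each one-unit increase in advertising spend is associated with a change of between 0.255 and 1.052 $1000s in monthly sales.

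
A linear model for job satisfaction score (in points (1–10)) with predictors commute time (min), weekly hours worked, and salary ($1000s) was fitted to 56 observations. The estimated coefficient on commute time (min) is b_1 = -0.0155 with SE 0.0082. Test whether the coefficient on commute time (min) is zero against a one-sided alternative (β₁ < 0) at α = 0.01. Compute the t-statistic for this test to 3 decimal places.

t = -1.890

H₀: β₁ = 0 vs H₁: β₁ < 0.
t = (b_1 − β₁⁰)/SE = -0.0155 / 0.0082 = -1.890.
df = n − k − 1 = 56 − 3 − 1 = 52.
One-sided p ≈ 0.0322, which is ≥ 0.01, so fail to reject H₀.
The data do not give significant evidence that the true slope on commute time (min) is negative, holding the other predictors fixed.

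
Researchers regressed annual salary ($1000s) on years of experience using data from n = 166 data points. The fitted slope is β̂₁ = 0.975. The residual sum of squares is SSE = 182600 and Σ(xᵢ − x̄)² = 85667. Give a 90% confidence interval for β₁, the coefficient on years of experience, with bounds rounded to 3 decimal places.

MSE = SSE/(n − 2) = 182600/164 = 1113.41.
SE(β̂₁) = √(MSE/Sₓₓ) = √(1113.41/85667) = 0.114004.
df = n − 2 = 164.
t* = t_{0.05, 164} = 1.654198.
Margin = t* × SE = 1.654198 × 0.114004 = 0.18859.
CI: 0.975 ± 0.18859 → (0.786, 1.164).
With 90% confidence, each one-unit increase in years of experience is associated with a change of between 0.786 and 1.164 $1000s in annual salary.

(0.786, 1.164)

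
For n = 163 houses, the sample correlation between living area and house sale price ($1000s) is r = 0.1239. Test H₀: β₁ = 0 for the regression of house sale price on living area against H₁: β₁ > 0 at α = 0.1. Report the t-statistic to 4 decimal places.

t = 1.5843

t = r·√(n − 2)/√(1 − r²) = 0.1239·√161/√0.984649 = 1.5843.
df = n − 2 = 161.
One-sided p ≈ 0.0575, which is < 0.1, so reject H₀.
There is evidence of a linear association between living area and house sale price.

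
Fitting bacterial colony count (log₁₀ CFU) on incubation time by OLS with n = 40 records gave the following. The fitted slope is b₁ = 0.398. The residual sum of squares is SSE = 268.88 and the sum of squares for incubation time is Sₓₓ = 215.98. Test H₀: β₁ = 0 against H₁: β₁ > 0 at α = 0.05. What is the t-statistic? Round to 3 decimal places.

t = 2.199

MSE = SSE/(n − 2) = 268.88/38 = 7.07579.
SE(b₁) = √(MSE/Sₓₓ) = √(7.07579/215.98) = 0.181001.
t = 0.398 / 0.181001 = 2.199.
df = n − 2 = 38.
One-sided p ≈ 0.0170, which is < 0.05, so reject H₀.
There is evidence that the true slope on incubation time is positive.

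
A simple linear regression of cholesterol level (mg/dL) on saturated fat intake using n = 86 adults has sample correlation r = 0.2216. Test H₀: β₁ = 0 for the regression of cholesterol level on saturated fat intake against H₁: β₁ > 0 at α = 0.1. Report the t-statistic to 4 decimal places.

t = r·√(n − 2)/√(1 − r²) = 0.2216·√84/√0.950893 = 2.0828.
df = n − 2 = 84.
One-sided p ≈ 0.0202, which is < 0.1, so reject H₀.
There is evidence of a linear association between saturated fat intake and cholesterol level.

t = 2.0828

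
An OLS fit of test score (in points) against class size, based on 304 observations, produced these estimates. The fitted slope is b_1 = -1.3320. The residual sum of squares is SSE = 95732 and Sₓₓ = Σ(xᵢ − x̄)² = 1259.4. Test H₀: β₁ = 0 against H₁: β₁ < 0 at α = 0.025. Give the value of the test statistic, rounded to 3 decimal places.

t = -2.655

MSE = SSE/(n − 2) = 95732/302 = 316.993.
SE(b_1) = √(MSE/Sₓₓ) = √(316.993/1259.4) = 0.501699.
t = -1.3320 / 0.501699 = -2.655.
df = n − 2 = 302.
One-sided p ≈ 0.0042, which is < 0.025, so reject H₀.
There is evidence that the true slope on class size is negative.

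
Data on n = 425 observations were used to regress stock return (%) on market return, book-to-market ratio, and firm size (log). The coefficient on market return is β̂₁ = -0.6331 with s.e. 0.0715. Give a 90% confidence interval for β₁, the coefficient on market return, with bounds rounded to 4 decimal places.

(-0.7510, -0.5152)

df = n − k − 1 = 425 − 3 − 1 = 421.
t* = t_{0.05, 421} = 1.648481.
Margin = t* × SE = 1.648481 × 0.0715 = 0.117866.
CI: -0.6331 ± 0.117866 → (-0.7510, -0.5152).
With 90% confidence, each one-unit increase in market return is associated with a change of between -0.7510 and -0.5152 % in stock return, holding the other predictors fixed.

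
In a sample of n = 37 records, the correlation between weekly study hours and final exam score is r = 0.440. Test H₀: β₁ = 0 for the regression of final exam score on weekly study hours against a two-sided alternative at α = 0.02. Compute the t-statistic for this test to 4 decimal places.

t = 2.8988

t = r·√(n − 2)/√(1 − r²) = 0.440·√35/√0.8064 = 2.8988.
df = n − 2 = 35.
Two-sided p ≈ 0.0064, which is < 0.02, so reject H₀.
There is evidence of a linear association between weekly study hours and final exam score.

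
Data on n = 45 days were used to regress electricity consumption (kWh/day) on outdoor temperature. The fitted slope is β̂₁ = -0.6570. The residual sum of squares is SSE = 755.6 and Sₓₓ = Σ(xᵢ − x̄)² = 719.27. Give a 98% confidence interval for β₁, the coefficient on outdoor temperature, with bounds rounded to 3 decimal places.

MSE = SSE/(n − 2) = 755.6/43 = 17.5721.
SE(β̂₁) = √(MSE/Sₓₓ) = √(17.5721/719.27) = 0.156302.
df = n − 2 = 43.
t* = t_{0.01, 43} = 2.41625.
Margin = t* × SE = 2.41625 × 0.156302 = 0.37767.
CI: -0.6570 ± 0.37767 → (-1.035, -0.279).
With 98% confidence, each one-unit increase in outdoor temperature is associated with a change of between -1.035 and -0.279 kWh/day in electricity consumption.

(-1.035, -0.279)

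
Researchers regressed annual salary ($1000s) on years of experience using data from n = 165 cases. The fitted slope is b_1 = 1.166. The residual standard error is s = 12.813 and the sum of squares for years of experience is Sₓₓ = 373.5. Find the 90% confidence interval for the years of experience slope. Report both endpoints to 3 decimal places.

(0.069, 2.263)

SE(b_1) = s/√Sₓₓ = 12.813/√373.5 = 0.662988.
df = n − 2 = 163.
t* = t_{0.05, 163} = 1.654256.
Margin = t* × SE = 1.654256 × 0.662988 = 1.09675.
CI: 1.166 ± 1.09675 → (0.069, 2.263).
With 90% confidence, each one-unit increase in years of experience is associated with a change of between 0.069 and 2.263 $1000s in annual salary.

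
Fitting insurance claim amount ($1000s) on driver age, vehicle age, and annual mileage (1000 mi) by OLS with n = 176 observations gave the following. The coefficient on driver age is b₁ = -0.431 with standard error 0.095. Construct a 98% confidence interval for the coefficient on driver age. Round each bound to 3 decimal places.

(-0.654, -0.208)

df = n − k − 1 = 176 − 3 − 1 = 172.
t* = t_{0.01, 172} = 2.348223.
Margin = t* × SE = 2.348223 × 0.095 = 0.22308.
CI: -0.431 ± 0.22308 → (-0.654, -0.208).
With 98% confidence, each one-unit increase in driver age is associated with a change of between -0.654 and -0.208 $1000s in insurance claim amount, holding the other predictors fixed.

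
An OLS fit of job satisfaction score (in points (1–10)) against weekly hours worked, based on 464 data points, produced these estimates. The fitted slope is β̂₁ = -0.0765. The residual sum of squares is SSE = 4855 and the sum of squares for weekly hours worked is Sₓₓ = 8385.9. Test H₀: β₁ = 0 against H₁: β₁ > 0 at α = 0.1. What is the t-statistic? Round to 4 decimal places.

t = -2.1610

MSE = SSE/(n − 2) = 4855/462 = 10.5087.
SE(β̂₁) = √(MSE/Sₓₓ) = √(10.5087/8385.9) = 0.0353996.
t = -0.0765 / 0.0353996 = -2.1610.
df = n − 2 = 462.
One-sided p ≈ 0.9844, which is ≥ 0.1, so fail to reject H₀.
The data do not give significant evidence that the true slope on weekly hours worked is positive.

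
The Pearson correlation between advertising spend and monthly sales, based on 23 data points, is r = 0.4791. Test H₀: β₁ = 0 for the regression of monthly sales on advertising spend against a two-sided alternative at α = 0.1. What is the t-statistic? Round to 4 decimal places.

t = r·√(n − 2)/√(1 − r²) = 0.4791·√21/√0.770463 = 2.5013.
df = n − 2 = 21.
Two-sided p ≈ 0.0207, which is < 0.1, so reject H₀.
There is evidence of a linear association between advertising spend and monthly sales.

t = 2.5013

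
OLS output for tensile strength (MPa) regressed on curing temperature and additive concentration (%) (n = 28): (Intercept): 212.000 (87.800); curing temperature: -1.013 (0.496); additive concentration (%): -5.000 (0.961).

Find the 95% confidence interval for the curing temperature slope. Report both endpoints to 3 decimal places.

(-2.035, 0.009)

Read off: b = -1.013, SE = 0.496 for curing temperature.
df = n − k − 1 = 28 − 2 − 1 = 25.
t* = t_{0.025, 25} = 2.059539.
Margin = t* × SE = 2.059539 × 0.496 = 1.02153.
CI: -1.013 ± 1.02153 → (-2.035, 0.009).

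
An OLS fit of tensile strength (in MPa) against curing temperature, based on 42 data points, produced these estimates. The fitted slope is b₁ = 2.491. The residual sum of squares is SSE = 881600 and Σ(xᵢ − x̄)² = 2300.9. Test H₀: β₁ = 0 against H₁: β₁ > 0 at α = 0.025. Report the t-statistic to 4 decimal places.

MSE = SSE/(n − 2) = 881600/40 = 22040.
SE(b₁) = √(MSE/Sₓₓ) = √(22040/2300.9) = 3.09497.
t = 2.491 / 3.09497 = 0.8049.
df = n − 2 = 40.
One-sided p ≈ 0.2128, which is ≥ 0.025, so fail to reject H₀.
The data do not give significant evidence that the true slope on curing temperature is positive.

t = 0.8049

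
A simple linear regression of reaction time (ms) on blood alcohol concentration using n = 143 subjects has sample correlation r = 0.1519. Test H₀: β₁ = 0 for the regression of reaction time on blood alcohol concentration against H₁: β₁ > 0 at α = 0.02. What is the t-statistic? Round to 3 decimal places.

t = 1.825

t = r·√(n − 2)/√(1 − r²) = 0.1519·√141/√0.976926 = 1.825.
df = n − 2 = 141.
One-sided p ≈ 0.0351, which is ≥ 0.02, so fail to reject H₀.
The data do not give significant evidence of a linear association between blood alcohol concentration and reaction time.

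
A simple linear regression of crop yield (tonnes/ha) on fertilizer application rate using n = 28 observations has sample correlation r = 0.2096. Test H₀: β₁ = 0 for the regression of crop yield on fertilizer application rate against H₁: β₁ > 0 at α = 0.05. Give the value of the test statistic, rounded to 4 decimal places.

t = r·√(n − 2)/√(1 − r²) = 0.2096·√26/√0.956068 = 1.0930.
df = n − 2 = 26.
One-sided p ≈ 0.1422, which is ≥ 0.05, so fail to reject H₀.
The data do not give significant evidence of a linear association between fertilizer application rate and crop yield.

t = 1.0930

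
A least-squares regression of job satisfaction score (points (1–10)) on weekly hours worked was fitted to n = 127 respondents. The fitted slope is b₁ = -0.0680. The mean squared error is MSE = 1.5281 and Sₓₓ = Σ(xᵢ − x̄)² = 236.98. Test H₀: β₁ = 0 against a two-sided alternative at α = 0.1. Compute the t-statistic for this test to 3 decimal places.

SE(b₁) = √(MSE/Sₓₓ) = √(1.5281/236.98) = 0.0803008.
t = -0.0680 / 0.0803008 = -0.847.
df = n − 2 = 125.
Two-sided p ≈ 0.3987, which is ≥ 0.1, so fail to reject H₀.
The data do not give significant evidence of an association between weekly hours worked and job satisfaction score.

t = -0.847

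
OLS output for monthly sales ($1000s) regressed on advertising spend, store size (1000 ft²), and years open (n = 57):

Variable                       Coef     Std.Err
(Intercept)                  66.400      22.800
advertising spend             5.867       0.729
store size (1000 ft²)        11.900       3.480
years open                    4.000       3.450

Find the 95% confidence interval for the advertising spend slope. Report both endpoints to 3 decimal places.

Read off: b = 5.867, SE = 0.729 for advertising spend.
df = n − k − 1 = 57 − 3 − 1 = 53.
t* = t_{0.025, 53} = 2.005746.
Margin = t* × SE = 2.005746 × 0.729 = 1.46219.
CI: 5.867 ± 1.46219 → (4.405, 7.329).

(4.405, 7.329)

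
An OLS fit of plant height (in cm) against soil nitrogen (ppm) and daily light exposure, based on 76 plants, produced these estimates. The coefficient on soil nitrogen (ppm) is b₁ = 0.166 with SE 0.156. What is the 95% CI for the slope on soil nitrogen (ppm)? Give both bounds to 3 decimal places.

df = n − k − 1 = 76 − 2 − 1 = 73.
t* = t_{0.025, 73} = 1.992997.
Margin = t* × SE = 1.992997 × 0.156 = 0.31091.
CI: 0.166 ± 0.31091 → (-0.145, 0.477).
With 95% confidence, each one-unit increase in soil nitrogen (ppm) is associated with a change of between -0.145 and 0.477 cm in plant height, holding the other predictors fixed.

(-0.145, 0.477)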